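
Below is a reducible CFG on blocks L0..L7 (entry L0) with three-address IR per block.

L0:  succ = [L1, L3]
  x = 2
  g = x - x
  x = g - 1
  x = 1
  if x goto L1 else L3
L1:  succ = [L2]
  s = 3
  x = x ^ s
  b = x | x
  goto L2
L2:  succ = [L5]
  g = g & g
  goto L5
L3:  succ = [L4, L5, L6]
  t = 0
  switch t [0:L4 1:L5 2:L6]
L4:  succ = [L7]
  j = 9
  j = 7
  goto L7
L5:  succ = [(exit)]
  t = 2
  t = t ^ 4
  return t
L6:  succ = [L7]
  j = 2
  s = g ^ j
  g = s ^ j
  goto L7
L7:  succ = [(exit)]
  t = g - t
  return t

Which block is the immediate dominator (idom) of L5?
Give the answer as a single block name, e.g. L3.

Answer: L0

Working:
idom tree: L1←L0 L2←L1 L3←L0 L4←L3 L5←L0 L6←L3 L7←L3
Join-block Dom:
  L5: preds {L2,L3}: {L0,L1,L2} ∩ {L0,L3} = {L0}; idom=L0
  L7: preds {L4,L6}: {L0,L3,L4} ∩ {L0,L3,L6} = {L0,L3}; idom=L3

idom(L5) = L0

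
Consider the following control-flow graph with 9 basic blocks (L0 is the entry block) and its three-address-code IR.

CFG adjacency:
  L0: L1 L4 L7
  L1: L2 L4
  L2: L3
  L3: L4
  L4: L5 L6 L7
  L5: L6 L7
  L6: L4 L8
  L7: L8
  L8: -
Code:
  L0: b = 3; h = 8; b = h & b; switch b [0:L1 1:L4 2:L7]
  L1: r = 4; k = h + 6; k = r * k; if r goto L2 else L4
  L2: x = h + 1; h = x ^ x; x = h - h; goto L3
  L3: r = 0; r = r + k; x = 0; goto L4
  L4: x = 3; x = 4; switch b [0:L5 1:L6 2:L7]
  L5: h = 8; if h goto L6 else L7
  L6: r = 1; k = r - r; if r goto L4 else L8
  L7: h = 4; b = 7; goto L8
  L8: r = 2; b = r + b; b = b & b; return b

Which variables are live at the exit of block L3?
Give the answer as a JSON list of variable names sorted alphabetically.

Per-block:
  L0: def={b,h} ue=∅
  L1: def={k,r} ue={h}
  L2: def={h,x} ue={h}
  L3: def={r,x} ue={k}
  L4: def={x} ue={b}
  L5: def={h} ue=∅
  L6: def={k,r} ue=∅
  L7: def={b,h} ue=∅
  L8: def={b,r} ue={b}

Live sets:
  live L0: ∅→{b,h}
  live L1: {b,h}→{b,h,k}
  live L2: {b,h,k}→{b,k}
  live L3: {b,k}→{b}
  live L4: {b}→{b}
  live L5: {b}→{b}
  live L6: {b}→{b}
  live L7: ∅→{b}
  live L8: {b}→∅

live-out(L3) = ["b"]

Answer: ["b"]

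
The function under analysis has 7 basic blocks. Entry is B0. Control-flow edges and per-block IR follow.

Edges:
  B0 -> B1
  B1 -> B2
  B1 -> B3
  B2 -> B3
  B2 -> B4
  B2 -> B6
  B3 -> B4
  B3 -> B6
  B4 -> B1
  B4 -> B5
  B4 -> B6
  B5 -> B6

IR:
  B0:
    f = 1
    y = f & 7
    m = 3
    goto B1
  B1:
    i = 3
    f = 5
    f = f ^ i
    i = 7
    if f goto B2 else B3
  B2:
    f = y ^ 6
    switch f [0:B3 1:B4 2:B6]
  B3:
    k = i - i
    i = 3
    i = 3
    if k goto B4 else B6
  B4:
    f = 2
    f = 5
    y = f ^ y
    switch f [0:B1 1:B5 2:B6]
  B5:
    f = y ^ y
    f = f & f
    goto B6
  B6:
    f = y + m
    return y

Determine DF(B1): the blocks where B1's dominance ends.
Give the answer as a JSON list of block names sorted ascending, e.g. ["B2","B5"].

Answer: ["B1"]

Working:
idom tree: B1←B0 B2←B1 B3←B1 B4←B1 B5←B4 B6←B1
Join-block Dom:
  B1: preds {B0,B4}: {B0} ∩ {B0,B1,B4} = {B0}; idom=B0
  B3: preds {B1,B2}: {B0,B1} ∩ {B0,B1,B2} = {B0,B1}; idom=B1
  B4: preds {B2,B3}: {B0,B1,B2} ∩ {B0,B1,B3} = {B0,B1}; idom=B1
  B6: preds {B2,B3,B4,B5}: {B0,B1,B2} ∩ {B0,B1,B3} ∩ {B0,B1,B4} ∩ {B0,B1,B4,B5} = {B0,B1}; idom=B1

Frontier:
  B1←B0: walk · to B0
  B1←B4: walk B4→B1 to B0
  B3←B1: walk · to B1
  B3←B2: walk B2 to B1
  B4←B2: walk B2 to B1
  B4←B3: walk B3 to B1
  B6←B2: walk B2 to B1
  B6←B3: walk B3 to B1
  B6←B4: walk B4 to B1
  B6←B5: walk B5→B4 to B1
  DF(B0)=∅
  DF(B1)={B1}
  DF(B2)={B3,B4,B6}
  DF(B3)={B4,B6}
  DF(B4)={B1,B6}
  DF(B5)={B6}
  DF(B6)=∅

DF(B1) = ["B1"]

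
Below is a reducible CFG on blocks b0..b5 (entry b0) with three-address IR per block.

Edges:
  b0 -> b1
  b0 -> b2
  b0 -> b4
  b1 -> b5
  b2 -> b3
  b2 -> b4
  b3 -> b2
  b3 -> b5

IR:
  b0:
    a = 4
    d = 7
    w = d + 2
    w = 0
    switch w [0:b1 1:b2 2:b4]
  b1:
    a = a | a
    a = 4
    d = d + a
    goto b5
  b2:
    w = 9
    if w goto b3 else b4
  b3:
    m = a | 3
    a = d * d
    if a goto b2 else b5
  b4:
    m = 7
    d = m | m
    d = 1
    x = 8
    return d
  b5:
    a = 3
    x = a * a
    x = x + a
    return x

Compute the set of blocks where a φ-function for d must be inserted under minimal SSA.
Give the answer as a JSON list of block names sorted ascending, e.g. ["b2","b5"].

Answer: ["b5"]

Analysis:
idom tree: b1←b0 b2←b0 b3←b2 b4←b0 b5←b0
Dom∩ at merges:
  b2: preds {b0,b3}: {b0} ∩ {b0,b2,b3} = {b0}; idom=b0
  b4: preds {b0,b2}: {b0} ∩ {b0,b2} = {b0}; idom=b0
  b5: preds {b1,b3}: {b0,b1} ∩ {b0,b2,b3} = {b0}; idom=b0

DF walk-up:
  join b2 pred b0: · stop@b0
  join b2 pred b3: b3→b2 stop@b0
  join b4 pred b0: · stop@b0
  join b4 pred b2: b2 stop@b0
  join b5 pred b1: b1 stop@b0
  join b5 pred b3: b3→b2 stop@b0
  b0 → ∅
  b1 → {b5}
  b2 → {b2,b4,b5}
  b3 → {b2,b5}
  b4 → ∅
  b5 → ∅

φ for d: defs {b0,b1,b4}
  DF⁺ = {b5}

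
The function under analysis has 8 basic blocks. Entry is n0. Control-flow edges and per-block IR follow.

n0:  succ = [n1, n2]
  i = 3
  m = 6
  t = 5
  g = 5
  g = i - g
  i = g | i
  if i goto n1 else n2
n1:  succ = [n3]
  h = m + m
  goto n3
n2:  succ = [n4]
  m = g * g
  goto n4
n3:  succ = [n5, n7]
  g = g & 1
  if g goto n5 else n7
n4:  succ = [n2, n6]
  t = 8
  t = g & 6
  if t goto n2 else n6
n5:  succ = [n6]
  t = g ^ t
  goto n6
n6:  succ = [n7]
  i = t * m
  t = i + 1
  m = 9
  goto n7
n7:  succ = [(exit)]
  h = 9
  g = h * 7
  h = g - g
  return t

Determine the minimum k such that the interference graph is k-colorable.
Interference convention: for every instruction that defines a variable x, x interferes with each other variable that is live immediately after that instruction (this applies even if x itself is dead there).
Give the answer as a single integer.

Answer: 4

Derivation:
def/use:
  n0: def={g,i,m,t} ue=∅
  n1: def={h} ue={m}
  n2: def={m} ue={g}
  n3: def={g} ue={g}
  n4: def={t} ue={g}
  n5: def={t} ue={g,t}
  n6: def={i,m,t} ue={m,t}
  n7: def={g,h} ue={t}

Liveness:
  live n0: ∅→{g,m,t}
  live n1: {g,m,t}→{g,m,t}
  live n2: {g}→{g,m}
  live n3: {g,m,t}→{g,m,t}
  live n4: {g,m}→{g,m,t}
  live n5: {g,m,t}→{m,t}
  live n6: {m,t}→{t}
  live n7: {t}→∅

Conflict graph:
  g — {h,i,m,t}
  h — {g,m,t}
  i — {g,m,t}
  m — {g,h,i,t}
  t — {g,h,i,m}

Registers:
  lower bound: {g,h,m,t} mutually conflict ⇒ χ ≥ 4
  4-colouring: c0={g}  c1={m}  c2={t}  c3={h,i}
  χ = 4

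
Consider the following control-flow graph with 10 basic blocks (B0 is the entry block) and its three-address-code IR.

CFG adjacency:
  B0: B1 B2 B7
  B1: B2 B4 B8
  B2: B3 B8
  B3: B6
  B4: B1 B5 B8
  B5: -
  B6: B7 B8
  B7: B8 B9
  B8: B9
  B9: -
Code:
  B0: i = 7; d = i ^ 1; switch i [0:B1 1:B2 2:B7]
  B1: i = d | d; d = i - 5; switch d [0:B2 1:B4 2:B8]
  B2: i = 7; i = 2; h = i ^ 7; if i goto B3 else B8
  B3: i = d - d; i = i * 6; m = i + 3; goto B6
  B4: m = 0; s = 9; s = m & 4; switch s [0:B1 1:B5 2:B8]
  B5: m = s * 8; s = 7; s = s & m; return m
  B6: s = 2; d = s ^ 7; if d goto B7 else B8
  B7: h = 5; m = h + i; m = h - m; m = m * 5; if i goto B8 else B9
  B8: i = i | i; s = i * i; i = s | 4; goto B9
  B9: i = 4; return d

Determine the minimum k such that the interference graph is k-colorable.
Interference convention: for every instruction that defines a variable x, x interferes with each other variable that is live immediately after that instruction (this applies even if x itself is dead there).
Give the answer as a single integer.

def/use:
  B0: def={d,i} ue=∅
  B1: def={d,i} ue={d}
  B2: def={h,i} ue=∅
  B3: def={i,m} ue={d}
  B4: def={m,s} ue=∅
  B5: def={m,s} ue={s}
  B6: def={d,s} ue=∅
  B7: def={h,m} ue={i}
  B8: def={i,s} ue={i}
  B9: def={i} ue={d}

Live sets:
  B0 li=∅ lo={d,i}
  B1 li={d} lo={d,i}
  B2 li={d} lo={d,i}
  B3 li={d} lo={i}
  B4 li={d,i} lo={d,i,s}
  B5 li={s} lo=∅
  B6 li={i} lo={d,i}
  B7 li={d,i} lo={d,i}
  B8 li={d,i} lo={d}
  B9 li={d} lo=∅

Conflict graph:
  d: {h,i,m,s}
  h: {d,i,m}
  i: {d,h,m,s}
  m: {d,h,i,s}
  s: {d,i,m}

Chromatic number:
  clique {d,h,i,m} ⇒ need ≥ 4
  4-colouring: R0={d}  R1={i}  R2={m}  R3={h,s}
  χ = 4

Answer: 4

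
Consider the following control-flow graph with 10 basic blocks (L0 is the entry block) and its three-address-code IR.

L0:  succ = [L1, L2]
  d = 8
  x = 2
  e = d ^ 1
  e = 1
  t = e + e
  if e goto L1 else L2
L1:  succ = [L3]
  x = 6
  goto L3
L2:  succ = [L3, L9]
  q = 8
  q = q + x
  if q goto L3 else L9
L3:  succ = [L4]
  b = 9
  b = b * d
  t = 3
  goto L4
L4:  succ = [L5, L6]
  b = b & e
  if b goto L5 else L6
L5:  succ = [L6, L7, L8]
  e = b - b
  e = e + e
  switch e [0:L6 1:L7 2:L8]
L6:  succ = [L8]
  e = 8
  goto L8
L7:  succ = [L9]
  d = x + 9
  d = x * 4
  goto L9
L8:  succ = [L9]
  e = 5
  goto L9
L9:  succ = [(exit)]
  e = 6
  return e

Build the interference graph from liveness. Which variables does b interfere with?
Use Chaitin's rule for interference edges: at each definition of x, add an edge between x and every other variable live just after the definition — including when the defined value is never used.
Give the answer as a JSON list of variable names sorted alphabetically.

Block summaries:
  L0: def={d,e,t,x} ue=∅
  L1: def={x} ue=∅
  L2: def={q} ue={x}
  L3: def={b,t} ue={d}
  L4: def={b} ue={b,e}
  L5: def={e} ue={b}
  L6: def={e} ue=∅
  L7: def={d} ue={x}
  L8: def={e} ue=∅
  L9: def={e} ue=∅

Live sets:
  L0 li=∅ lo={d,e,x}
  L1 li={d,e} lo={d,e,x}
  L2 li={d,e,x} lo={d,e,x}
  L3 li={d,e,x} lo={b,e,x}
  L4 li={b,e,x} lo={b,x}
  L5 li={b,x} lo={x}
  L6 li=∅ lo=∅
  L7 li={x} lo=∅
  L8 li=∅ lo=∅
  L9 li=∅ lo=∅

Conflict graph:
  b↔{d,e,t,x}
  d↔{b,e,q,t,x}
  e↔{b,d,q,t,x}
  q↔{d,e,x}
  t↔{b,d,e,x}
  x↔{b,d,e,q,t}

N(b) = ["d", "e", "t", "x"]

Answer: ["d", "e", "t", "x"]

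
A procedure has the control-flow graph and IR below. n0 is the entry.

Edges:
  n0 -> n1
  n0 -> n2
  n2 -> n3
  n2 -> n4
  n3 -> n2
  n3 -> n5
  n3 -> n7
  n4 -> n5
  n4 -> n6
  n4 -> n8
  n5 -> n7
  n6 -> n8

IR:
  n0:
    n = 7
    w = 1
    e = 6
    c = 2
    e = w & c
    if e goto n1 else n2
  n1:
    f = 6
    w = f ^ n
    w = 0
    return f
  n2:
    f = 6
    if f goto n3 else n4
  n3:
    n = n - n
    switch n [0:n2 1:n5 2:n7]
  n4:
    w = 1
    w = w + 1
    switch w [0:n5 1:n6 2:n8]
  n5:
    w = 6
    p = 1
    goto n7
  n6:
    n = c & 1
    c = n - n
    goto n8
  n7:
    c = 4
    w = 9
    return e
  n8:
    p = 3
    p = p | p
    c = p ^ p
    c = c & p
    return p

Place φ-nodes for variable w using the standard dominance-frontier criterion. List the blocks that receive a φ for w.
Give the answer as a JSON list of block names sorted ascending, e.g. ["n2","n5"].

idom tree: n1←n0 n2←n0 n3←n2 n4←n2 n5←n2 n6←n4 n7←n2 n8←n4
Join-block Dom:
  n2: preds {n0,n3}: {n0} ∩ {n0,n2,n3} = {n0}; idom=n0
  n5: preds {n3,n4}: {n0,n2,n3} ∩ {n0,n2,n4} = {n0,n2}; idom=n2
  n7: preds {n3,n5}: {n0,n2,n3} ∩ {n0,n2,n5} = {n0,n2}; idom=n2
  n8: preds {n4,n6}: {n0,n2,n4} ∩ {n0,n2,n4,n6} = {n0,n2,n4}; idom=n4

Frontier:
  n2←n0: walk · to n0
  n2←n3: walk n3→n2 to n0
  n5←n3: walk n3 to n2
  n5←n4: walk n4 to n2
  n7←n3: walk n3 to n2
  n7←n5: walk n5 to n2
  n8←n4: walk · to n4
  n8←n6: walk n6 to n4
  n0: DF=∅
  n1: DF=∅
  n2: DF={n2}
  n3: DF={n2,n5,n7}
  n4: DF={n5}
  n5: DF={n7}
  n6: DF={n8}
  n7: DF=∅
  n8: DF=∅

φ for w: defs {n0,n1,n4,n5,n7}
  DF⁺ = {n5,n7}

Answer: ["n5", "n7"]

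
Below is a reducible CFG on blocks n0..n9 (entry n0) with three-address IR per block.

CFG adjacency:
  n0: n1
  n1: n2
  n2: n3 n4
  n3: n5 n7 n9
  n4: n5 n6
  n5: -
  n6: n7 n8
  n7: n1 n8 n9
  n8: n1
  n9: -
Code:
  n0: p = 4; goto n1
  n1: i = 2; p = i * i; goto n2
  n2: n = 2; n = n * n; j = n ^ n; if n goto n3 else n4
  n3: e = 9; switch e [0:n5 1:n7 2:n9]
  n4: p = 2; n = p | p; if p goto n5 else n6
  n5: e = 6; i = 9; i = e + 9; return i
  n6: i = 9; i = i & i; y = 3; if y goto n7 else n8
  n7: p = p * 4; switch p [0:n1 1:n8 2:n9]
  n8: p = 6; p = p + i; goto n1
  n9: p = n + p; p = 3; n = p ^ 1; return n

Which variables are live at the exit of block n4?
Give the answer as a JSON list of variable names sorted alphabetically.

Answer: ["n", "p"]

Working:
Per-block:
  n0: {p} / ∅
  n1: {i,p} / ∅
  n2: {j,n} / ∅
  n3: {e} / ∅
  n4: {n,p} / ∅
  n5: {e,i} / ∅
  n6: {i,y} / ∅
  n7: {p} / {p}
  n8: {p} / {i}
  n9: {n,p} / {n,p}

Backward fixpoint:
  n0 li=∅ lo=∅
  n1 li=∅ lo={i,p}
  n2 li={i,p} lo={i,n,p}
  n3 li={i,n,p} lo={i,n,p}
  n4 li=∅ lo={n,p}
  n5 li=∅ lo=∅
  n6 li={n,p} lo={i,n,p}
  n7 li={i,n,p} lo={i,n,p}
  n8 li={i} lo=∅
  n9 li={n,p} lo=∅

live-out(n4) = ["n", "p"]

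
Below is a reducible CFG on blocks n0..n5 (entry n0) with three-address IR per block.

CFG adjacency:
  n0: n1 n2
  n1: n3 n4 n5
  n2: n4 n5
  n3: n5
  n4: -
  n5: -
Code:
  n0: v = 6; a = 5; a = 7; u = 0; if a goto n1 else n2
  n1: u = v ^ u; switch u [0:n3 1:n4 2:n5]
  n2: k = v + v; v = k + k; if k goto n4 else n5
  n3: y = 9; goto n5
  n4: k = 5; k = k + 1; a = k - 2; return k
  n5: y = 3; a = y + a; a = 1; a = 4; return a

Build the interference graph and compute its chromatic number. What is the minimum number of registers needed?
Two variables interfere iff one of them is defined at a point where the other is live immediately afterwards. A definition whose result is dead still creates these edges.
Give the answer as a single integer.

Answer: 3

Working:
def/use:
  n0: {a,u,v} / ∅
  n1: {u} / {u,v}
  n2: {k,v} / {v}
  n3: {y} / ∅
  n4: {a,k} / ∅
  n5: {a,y} / {a}

Backward fixpoint:
  n0: in=∅ out={a,u,v}
  n1: in={a,u,v} out={a}
  n2: in={a,v} out={a}
  n3: in={a} out={a}
  n4: in=∅ out=∅
  n5: in={a} out=∅

Interference:
  a↔{k,u,v,y}
  k↔{a,v}
  u↔{a,v}
  v↔{a,k,u}
  y↔{a}

Colouring:
  clique {a,k,v} ⇒ need ≥ 3
  3-colouring: R0={a}  R1={v,y}  R2={k,u}
  χ = 3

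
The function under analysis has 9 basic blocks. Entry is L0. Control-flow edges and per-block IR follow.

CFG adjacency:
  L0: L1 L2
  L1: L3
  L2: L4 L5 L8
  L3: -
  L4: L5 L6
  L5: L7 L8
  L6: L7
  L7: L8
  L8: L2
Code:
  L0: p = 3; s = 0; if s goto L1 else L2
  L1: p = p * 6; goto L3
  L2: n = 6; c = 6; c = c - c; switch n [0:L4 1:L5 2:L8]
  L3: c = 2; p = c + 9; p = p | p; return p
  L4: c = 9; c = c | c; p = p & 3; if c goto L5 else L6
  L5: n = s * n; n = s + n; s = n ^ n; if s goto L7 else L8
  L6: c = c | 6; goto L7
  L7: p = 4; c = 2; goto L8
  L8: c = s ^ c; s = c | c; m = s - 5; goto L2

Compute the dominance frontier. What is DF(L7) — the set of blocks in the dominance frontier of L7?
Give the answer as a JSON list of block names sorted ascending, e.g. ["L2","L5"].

idom tree: L1←L0 L2←L0 L3←L1 L4←L2 L5←L2 L6←L4 L7←L2 L8←L2
Dom at joins:
  L2: preds {L0,L8}: {L0} ∩ {L0,L2,L8} = {L0}; idom=L0
  L5: preds {L2,L4}: {L0,L2} ∩ {L0,L2,L4} = {L0,L2}; idom=L2
  L7: preds {L5,L6}: {L0,L2,L5} ∩ {L0,L2,L4,L6} = {L0,L2}; idom=L2
  L8: preds {L2,L5,L7}: {L0,L2} ∩ {L0,L2,L5} ∩ {L0,L2,L7} = {L0,L2}; idom=L2

DF derivation:
  L2←L0: walk · to L0
  L2←L8: walk L8→L2 to L0
  L5←L2: walk · to L2
  L5←L4: walk L4 to L2
  L7←L5: walk L5 to L2
  L7←L6: walk L6→L4 to L2
  L8←L2: walk · to L2
  L8←L5: walk L5 to L2
  L8←L7: walk L7 to L2
  DF(L0)=∅
  DF(L1)=∅
  DF(L2)={L2}
  DF(L3)=∅
  DF(L4)={L5,L7}
  DF(L5)={L7,L8}
  DF(L6)={L7}
  DF(L7)={L8}
  DF(L8)={L2}

DF(L7) = ["L8"]

Answer: ["L8"]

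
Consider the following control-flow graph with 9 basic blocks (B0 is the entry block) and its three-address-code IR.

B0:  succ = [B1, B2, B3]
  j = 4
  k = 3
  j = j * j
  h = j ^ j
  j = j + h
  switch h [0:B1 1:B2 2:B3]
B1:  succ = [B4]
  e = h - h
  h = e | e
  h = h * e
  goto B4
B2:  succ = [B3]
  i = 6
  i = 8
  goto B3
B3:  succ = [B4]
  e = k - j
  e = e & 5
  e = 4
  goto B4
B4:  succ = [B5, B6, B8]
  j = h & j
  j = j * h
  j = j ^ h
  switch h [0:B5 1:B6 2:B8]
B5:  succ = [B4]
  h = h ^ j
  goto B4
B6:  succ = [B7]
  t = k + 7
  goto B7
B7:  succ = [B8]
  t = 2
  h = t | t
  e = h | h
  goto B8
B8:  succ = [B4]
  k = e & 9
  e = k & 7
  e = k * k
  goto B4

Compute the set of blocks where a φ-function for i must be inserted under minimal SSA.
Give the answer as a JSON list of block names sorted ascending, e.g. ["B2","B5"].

Answer: ["B3", "B4"]

Derivation:
idom tree: B1←B0 B2←B0 B3←B0 B4←B0 B5←B4 B6←B4 B7←B6 B8←B4
Join-block Dom:
  B3: preds {B0,B2}: {B0} ∩ {B0,B2} = {B0}; idom=B0
  B4: preds {B1,B3,B5,B8}: {B0,B1} ∩ {B0,B3} ∩ {B0,B4,B5} ∩ {B0,B4,B8} = {B0}; idom=B0
  B8: preds {B4,B7}: {B0,B4} ∩ {B0,B4,B6,B7} = {B0,B4}; idom=B4

DF derivation:
  join B3 pred B0: · stop@B0
  join B3 pred B2: B2 stop@B0
  join B4 pred B1: B1 stop@B0
  join B4 pred B3: B3 stop@B0
  join B4 pred B5: B5→B4 stop@B0
  join B4 pred B8: B8→B4 stop@B0
  join B8 pred B4: · stop@B4
  join B8 pred B7: B7→B6 stop@B4
  B0: DF=∅
  B1: DF={B4}
  B2: DF={B3}
  B3: DF={B4}
  B4: DF={B4}
  B5: DF={B4}
  B6: DF={B8}
  B7: DF={B8}
  B8: DF={B4}

φ for i: defs {B2}
  DF⁺ = {B3,B4}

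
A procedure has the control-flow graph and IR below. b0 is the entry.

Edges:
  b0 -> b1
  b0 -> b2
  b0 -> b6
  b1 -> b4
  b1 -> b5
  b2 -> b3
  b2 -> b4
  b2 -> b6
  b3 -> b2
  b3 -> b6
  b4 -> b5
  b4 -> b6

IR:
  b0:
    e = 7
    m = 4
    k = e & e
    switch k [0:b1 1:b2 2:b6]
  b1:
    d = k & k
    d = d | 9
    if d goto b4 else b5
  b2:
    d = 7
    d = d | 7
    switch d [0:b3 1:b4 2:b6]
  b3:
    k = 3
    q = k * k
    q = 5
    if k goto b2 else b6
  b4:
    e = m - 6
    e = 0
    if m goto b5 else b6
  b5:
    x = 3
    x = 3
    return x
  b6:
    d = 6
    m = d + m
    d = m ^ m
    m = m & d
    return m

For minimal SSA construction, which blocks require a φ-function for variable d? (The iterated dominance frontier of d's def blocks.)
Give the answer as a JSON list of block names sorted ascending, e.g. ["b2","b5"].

Answer: ["b2", "b4", "b5", "b6"]

Working:
idom tree: b1←b0 b2←b0 b3←b2 b4←b0 b5←b0 b6←b0
Join-block Dom:
  b2: preds {b0,b3}: {b0} ∩ {b0,b2,b3} = {b0}; idom=b0
  b4: preds {b1,b2}: {b0,b1} ∩ {b0,b2} = {b0}; idom=b0
  b5: preds {b1,b4}: {b0,b1} ∩ {b0,b4} = {b0}; idom=b0
  b6: preds {b0,b2,b3,b4}: {b0} ∩ {b0,b2} ∩ {b0,b2,b3} ∩ {b0,b4} = {b0}; idom=b0

DF derivation:
  join b2 pred b0: · stop@b0
  join b2 pred b3: b3→b2 stop@b0
  join b4 pred b1: b1 stop@b0
  join b4 pred b2: b2 stop@b0
  join b5 pred b1: b1 stop@b0
  join b5 pred b4: b4 stop@b0
  join b6 pred b0: · stop@b0
  join b6 pred b2: b2 stop@b0
  join b6 pred b3: b3→b2 stop@b0
  join b6 pred b4: b4 stop@b0
  b0 → ∅
  b1 → {b4,b5}
  b2 → {b2,b4,b6}
  b3 → {b2,b6}
  b4 → {b5,b6}
  b5 → ∅
  b6 → ∅

φ for d: defs {b1,b2,b6}
  DF⁺ = {b2,b4,b5,b6}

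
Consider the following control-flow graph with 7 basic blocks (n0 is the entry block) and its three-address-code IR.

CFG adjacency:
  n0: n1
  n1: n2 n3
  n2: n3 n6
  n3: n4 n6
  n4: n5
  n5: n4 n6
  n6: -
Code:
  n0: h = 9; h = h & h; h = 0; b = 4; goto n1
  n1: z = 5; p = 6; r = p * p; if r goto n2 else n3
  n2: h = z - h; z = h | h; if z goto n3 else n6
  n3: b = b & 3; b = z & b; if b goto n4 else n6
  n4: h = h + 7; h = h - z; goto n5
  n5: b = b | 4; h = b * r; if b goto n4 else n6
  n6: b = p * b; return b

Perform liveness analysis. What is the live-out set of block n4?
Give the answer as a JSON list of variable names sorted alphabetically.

Block summaries:
  n0 def {b,h} use ∅
  n1 def {p,r,z} use ∅
  n2 def {h,z} use {h,z}
  n3 def {b} use {b,z}
  n4 def {h} use {h,z}
  n5 def {b,h} use {b,r}
  n6 def {b} use {b,p}

Liveness:
  live n0: ∅→{b,h}
  live n1: {b,h}→{b,h,p,r,z}
  live n2: {b,h,p,r,z}→{b,h,p,r,z}
  live n3: {b,h,p,r,z}→{b,h,p,r,z}
  live n4: {b,h,p,r,z}→{b,p,r,z}
  live n5: {b,p,r,z}→{b,h,p,r,z}
  live n6: {b,p}→∅

live-out(n4) = ["b", "p", "r", "z"]

Answer: ["b", "p", "r", "z"]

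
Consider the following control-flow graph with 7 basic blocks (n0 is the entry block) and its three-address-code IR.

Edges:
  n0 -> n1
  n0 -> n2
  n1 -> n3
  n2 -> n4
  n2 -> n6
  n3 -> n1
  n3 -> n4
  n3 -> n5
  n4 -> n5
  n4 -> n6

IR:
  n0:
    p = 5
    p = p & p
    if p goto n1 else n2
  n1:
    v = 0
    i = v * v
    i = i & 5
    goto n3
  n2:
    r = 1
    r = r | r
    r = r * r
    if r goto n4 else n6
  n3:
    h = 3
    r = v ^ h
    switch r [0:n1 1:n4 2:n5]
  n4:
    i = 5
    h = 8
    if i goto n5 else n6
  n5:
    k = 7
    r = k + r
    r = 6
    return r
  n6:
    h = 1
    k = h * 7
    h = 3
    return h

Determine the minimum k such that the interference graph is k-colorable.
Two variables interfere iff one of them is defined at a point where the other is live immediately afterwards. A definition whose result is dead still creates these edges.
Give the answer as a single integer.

Per-block:
  n0: def={p} ue=∅
  n1: def={i,v} ue=∅
  n2: def={r} ue=∅
  n3: def={h,r} ue={v}
  n4: def={h,i} ue=∅
  n5: def={k,r} ue={r}
  n6: def={h,k} ue=∅

Live sets:
  live n0: ∅→∅
  live n1: ∅→{v}
  live n2: ∅→{r}
  live n3: {v}→{r}
  live n4: {r}→{r}
  live n5: {r}→∅
  live n6: ∅→∅

Interference:
  h: {i,r,v}
  i: {h,r,v}
  k: {r}
  p: ∅
  r: {h,i,k}
  v: {h,i}

Colouring:
  {h,i,r} pairwise interfere (3-clique) ⇒ χ ≥ 3
  assign h→R0 i→R1 k→R0 p→R0 r→R2 v→R2 — no edge inside a register ⇒ χ ≤ 3
  χ = 3

Answer: 3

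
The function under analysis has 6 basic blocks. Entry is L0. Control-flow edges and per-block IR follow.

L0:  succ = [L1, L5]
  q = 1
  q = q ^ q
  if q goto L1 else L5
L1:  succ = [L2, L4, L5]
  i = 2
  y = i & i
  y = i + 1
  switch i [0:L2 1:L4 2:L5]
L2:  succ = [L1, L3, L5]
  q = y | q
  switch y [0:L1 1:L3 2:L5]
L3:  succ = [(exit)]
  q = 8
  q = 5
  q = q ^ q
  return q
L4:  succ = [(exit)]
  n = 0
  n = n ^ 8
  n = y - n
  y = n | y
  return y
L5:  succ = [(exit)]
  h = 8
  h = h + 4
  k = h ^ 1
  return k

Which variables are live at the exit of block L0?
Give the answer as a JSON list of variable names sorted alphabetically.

Block summaries:
  L0: {q} / ∅
  L1: {i,y} / ∅
  L2: {q} / {q,y}
  L3: {q} / ∅
  L4: {n,y} / {y}
  L5: {h,k} / ∅

Backward fixpoint:
  L0 li=∅ lo={q}
  L1 li={q} lo={q,y}
  L2 li={q,y} lo={q}
  L3 li=∅ lo=∅
  L4 li={y} lo=∅
  L5 li=∅ lo=∅

live-out(L0) = ["q"]

Answer: ["q"]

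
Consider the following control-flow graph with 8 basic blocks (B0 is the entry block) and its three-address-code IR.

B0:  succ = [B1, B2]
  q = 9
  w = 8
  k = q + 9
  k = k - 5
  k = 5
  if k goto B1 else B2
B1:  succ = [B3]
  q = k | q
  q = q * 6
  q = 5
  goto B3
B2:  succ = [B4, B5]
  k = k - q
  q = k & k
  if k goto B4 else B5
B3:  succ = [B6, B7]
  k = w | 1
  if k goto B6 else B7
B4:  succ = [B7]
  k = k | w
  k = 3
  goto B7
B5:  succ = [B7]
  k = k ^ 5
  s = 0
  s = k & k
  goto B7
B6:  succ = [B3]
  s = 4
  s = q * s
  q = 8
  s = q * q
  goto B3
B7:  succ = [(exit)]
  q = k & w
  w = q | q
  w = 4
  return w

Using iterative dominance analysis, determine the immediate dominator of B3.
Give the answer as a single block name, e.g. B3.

idom tree: B1←B0 B2←B0 B3←B1 B4←B2 B5←B2 B6←B3 B7←B0
Dom at joins:
  B3: preds {B1,B6}: {B0,B1} ∩ {B0,B1,B3,B6} = {B0,B1}; idom=B1
  B7: preds {B3,B4,B5}: {B0,B1,B3} ∩ {B0,B2,B4} ∩ {B0,B2,B5} = {B0}; idom=B0

idom(B3) = B1

Answer: B1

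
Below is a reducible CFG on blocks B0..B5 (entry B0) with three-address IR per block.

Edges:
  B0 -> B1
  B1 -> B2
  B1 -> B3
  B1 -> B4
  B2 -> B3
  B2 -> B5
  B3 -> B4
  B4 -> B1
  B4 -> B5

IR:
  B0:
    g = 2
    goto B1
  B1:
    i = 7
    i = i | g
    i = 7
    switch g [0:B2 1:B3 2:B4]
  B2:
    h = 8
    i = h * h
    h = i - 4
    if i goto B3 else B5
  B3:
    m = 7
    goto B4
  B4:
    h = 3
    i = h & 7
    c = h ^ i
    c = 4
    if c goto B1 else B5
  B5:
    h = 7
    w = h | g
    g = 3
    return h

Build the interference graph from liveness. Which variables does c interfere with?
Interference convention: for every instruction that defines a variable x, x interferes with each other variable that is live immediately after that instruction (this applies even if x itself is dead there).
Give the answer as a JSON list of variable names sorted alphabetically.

Answer: ["g"]

Analysis:
def/use:
  B0: {g} / ∅
  B1: {i} / {g}
  B2: {h,i} / ∅
  B3: {m} / ∅
  B4: {c,h,i} / ∅
  B5: {g,h,w} / {g}

Backward fixpoint:
  B0: in=∅ out={g}
  B1: in={g} out={g}
  B2: in={g} out={g}
  B3: in={g} out={g}
  B4: in={g} out={g}
  B5: in={g} out=∅

Interfere edges:
  c — {g}
  g — {c,h,i,m}
  h — {g,i,w}
  i — {g,h}
  m — {g}
  w — {h}

N(c) = ["g"]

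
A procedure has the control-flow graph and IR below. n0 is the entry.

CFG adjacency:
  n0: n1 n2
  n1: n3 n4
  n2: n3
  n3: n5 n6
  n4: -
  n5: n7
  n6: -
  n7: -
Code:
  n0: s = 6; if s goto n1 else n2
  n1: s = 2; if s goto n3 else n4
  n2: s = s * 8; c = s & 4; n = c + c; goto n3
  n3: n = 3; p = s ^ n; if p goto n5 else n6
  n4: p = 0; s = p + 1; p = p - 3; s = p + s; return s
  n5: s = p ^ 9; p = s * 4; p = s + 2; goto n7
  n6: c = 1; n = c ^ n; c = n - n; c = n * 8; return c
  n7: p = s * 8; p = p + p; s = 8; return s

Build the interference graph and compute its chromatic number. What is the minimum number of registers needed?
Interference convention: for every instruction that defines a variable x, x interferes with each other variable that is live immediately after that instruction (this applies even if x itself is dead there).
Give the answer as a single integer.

Block summaries:
  n0 def {s} use ∅
  n1 def {s} use ∅
  n2 def {c,n,s} use {s}
  n3 def {n,p} use {s}
  n4 def {p,s} use ∅
  n5 def {p,s} use {p}
  n6 def {c,n} use {n}
  n7 def {p,s} use {s}

Backward fixpoint:
  live n0: ∅→{s}
  live n1: ∅→{s}
  live n2: {s}→{s}
  live n3: {s}→{n,p}
  live n4: ∅→∅
  live n5: {p}→{s}
  live n6: {n}→∅
  live n7: {s}→∅

Conflict graph:
  c: {n,s}
  n: {c,p,s}
  p: {n,s}
  s: {c,n,p}

Colouring:
  {c,n,s} pairwise interfere (3-clique) ⇒ χ ≥ 3
  assign c→r2 n→r0 p→r2 s→r1 — no edge inside a register ⇒ χ ≤ 3
  χ = 3

Answer: 3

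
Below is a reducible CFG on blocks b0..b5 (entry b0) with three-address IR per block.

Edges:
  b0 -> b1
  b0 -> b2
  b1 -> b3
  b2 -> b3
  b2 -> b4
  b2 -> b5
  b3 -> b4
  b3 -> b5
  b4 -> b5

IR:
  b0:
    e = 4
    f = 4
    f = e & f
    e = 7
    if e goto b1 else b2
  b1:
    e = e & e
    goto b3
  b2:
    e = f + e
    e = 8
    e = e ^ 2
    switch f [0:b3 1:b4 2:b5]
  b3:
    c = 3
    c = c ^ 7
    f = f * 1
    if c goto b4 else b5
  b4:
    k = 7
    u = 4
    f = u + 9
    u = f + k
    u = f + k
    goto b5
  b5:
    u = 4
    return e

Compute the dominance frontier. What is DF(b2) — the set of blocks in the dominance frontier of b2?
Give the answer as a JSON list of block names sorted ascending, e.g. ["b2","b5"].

idom tree: b1←b0 b2←b0 b3←b0 b4←b0 b5←b0
Join-block Dom:
  b3: preds {b1,b2}: {b0,b1} ∩ {b0,b2} = {b0}; idom=b0
  b4: preds {b2,b3}: {b0,b2} ∩ {b0,b3} = {b0}; idom=b0
  b5: preds {b2,b3,b4}: {b0,b2} ∩ {b0,b3} ∩ {b0,b4} = {b0}; idom=b0

Frontier:
  join b3 pred b1: b1 stop@b0
  join b3 pred b2: b2 stop@b0
  join b4 pred b2: b2 stop@b0
  join b4 pred b3: b3 stop@b0
  join b5 pred b2: b2 stop@b0
  join b5 pred b3: b3 stop@b0
  join b5 pred b4: b4 stop@b0
  DF(b0)=∅
  DF(b1)={b3}
  DF(b2)={b3,b4,b5}
  DF(b3)={b4,b5}
  DF(b4)={b5}
  DF(b5)=∅

DF(b2) = ["b3", "b4", "b5"]

Answer: ["b3", "b4", "b5"]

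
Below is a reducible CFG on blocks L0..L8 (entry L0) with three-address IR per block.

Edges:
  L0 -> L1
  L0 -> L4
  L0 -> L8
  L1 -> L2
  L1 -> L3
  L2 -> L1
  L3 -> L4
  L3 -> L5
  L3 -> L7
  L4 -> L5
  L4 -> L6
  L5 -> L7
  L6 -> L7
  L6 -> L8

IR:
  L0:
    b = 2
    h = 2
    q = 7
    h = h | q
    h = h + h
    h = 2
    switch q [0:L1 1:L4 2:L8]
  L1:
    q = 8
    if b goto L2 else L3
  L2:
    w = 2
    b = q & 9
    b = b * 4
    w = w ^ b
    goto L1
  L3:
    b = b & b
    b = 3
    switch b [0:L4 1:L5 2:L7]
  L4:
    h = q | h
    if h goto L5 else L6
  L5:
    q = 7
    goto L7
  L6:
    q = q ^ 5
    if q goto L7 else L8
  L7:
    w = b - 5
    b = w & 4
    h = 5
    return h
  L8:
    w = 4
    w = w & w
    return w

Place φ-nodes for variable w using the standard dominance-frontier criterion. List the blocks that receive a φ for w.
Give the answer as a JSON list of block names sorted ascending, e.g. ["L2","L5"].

idom tree: L1←L0 L2←L1 L3←L1 L4←L0 L5←L0 L6←L4 L7←L0 L8←L0
Dom∩ at merges:
  L1: preds {L0,L2}: {L0} ∩ {L0,L1,L2} = {L0}; idom=L0
  L4: preds {L0,L3}: {L0} ∩ {L0,L1,L3} = {L0}; idom=L0
  L5: preds {L3,L4}: {L0,L1,L3} ∩ {L0,L4} = {L0}; idom=L0
  L7: preds {L3,L5,L6}: {L0,L1,L3} ∩ {L0,L5} ∩ {L0,L4,L6} = {L0}; idom=L0
  L8: preds {L0,L6}: {L0} ∩ {L0,L4,L6} = {L0}; idom=L0

DF derivation:
  L1←L0: walk · to L0
  L1←L2: walk L2→L1 to L0
  L4←L0: walk · to L0
  L4←L3: walk L3→L1 to L0
  L5←L3: walk L3→L1 to L0
  L5←L4: walk L4 to L0
  L7←L3: walk L3→L1 to L0
  L7←L5: walk L5 to L0
  L7←L6: walk L6→L4 to L0
  L8←L0: walk · to L0
  L8←L6: walk L6→L4 to L0
  L0: DF=∅
  L1: DF={L1,L4,L5,L7}
  L2: DF={L1}
  L3: DF={L4,L5,L7}
  L4: DF={L5,L7,L8}
  L5: DF={L7}
  L6: DF={L7,L8}
  L7: DF=∅
  L8: DF=∅

φ for w: defs {L2,L7,L8}
  DF⁺ = {L1,L4,L5,L7,L8}

Answer: ["L1", "L4", "L5", "L7", "L8"]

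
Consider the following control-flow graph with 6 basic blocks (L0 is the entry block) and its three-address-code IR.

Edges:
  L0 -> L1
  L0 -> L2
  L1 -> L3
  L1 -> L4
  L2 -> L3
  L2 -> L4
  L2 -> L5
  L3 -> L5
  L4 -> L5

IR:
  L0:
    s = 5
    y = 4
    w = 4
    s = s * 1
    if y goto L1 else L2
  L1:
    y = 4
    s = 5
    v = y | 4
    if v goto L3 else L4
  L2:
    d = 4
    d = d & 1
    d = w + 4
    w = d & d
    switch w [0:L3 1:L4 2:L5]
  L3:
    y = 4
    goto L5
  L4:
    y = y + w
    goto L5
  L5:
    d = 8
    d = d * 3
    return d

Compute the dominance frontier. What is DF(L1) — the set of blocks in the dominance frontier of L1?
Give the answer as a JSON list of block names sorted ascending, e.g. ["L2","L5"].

idom tree: L1←L0 L2←L0 L3←L0 L4←L0 L5←L0
Dom at joins:
  L3: preds {L1,L2}: {L0,L1} ∩ {L0,L2} = {L0}; idom=L0
  L4: preds {L1,L2}: {L0,L1} ∩ {L0,L2} = {L0}; idom=L0
  L5: preds {L2,L3,L4}: {L0,L2} ∩ {L0,L3} ∩ {L0,L4} = {L0}; idom=L0

DF derivation:
  L3←L1: walk L1 to L0
  L3←L2: walk L2 to L0
  L4←L1: walk L1 to L0
  L4←L2: walk L2 to L0
  L5←L2: walk L2 to L0
  L5←L3: walk L3 to L0
  L5←L4: walk L4 to L0
  L0 → ∅
  L1 → {L3,L4}
  L2 → {L3,L4,L5}
  L3 → {L5}
  L4 → {L5}
  L5 → ∅

DF(L1) = ["L3", "L4"]

Answer: ["L3", "L4"]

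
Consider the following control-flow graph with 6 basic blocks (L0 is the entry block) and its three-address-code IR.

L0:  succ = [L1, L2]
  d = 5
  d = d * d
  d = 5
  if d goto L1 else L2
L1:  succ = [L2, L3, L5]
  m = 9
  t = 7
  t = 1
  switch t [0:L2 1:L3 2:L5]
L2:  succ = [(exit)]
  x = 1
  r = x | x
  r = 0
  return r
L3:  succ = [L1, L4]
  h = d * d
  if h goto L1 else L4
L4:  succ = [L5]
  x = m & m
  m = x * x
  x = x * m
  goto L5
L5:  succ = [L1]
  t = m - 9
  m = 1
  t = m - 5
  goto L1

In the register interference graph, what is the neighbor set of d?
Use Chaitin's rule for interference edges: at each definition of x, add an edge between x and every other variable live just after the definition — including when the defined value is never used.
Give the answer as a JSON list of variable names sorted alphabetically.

Answer: ["h", "m", "t", "x"]

Analysis:
Per-block:
  L0: def={d} ue=∅
  L1: def={m,t} ue=∅
  L2: def={r,x} ue=∅
  L3: def={h} ue={d}
  L4: def={m,x} ue={m}
  L5: def={m,t} ue={m}

Live sets:
  L0: in=∅ out={d}
  L1: in={d} out={d,m}
  L2: in=∅ out=∅
  L3: in={d,m} out={d,m}
  L4: in={d,m} out={d,m}
  L5: in={d,m} out={d}

Conflict graph:
  d: {h,m,t,x}
  h: {d,m}
  m: {d,h,t,x}
  r: ∅
  t: {d,m}
  x: {d,m}

N(d) = ["h", "m", "t", "x"]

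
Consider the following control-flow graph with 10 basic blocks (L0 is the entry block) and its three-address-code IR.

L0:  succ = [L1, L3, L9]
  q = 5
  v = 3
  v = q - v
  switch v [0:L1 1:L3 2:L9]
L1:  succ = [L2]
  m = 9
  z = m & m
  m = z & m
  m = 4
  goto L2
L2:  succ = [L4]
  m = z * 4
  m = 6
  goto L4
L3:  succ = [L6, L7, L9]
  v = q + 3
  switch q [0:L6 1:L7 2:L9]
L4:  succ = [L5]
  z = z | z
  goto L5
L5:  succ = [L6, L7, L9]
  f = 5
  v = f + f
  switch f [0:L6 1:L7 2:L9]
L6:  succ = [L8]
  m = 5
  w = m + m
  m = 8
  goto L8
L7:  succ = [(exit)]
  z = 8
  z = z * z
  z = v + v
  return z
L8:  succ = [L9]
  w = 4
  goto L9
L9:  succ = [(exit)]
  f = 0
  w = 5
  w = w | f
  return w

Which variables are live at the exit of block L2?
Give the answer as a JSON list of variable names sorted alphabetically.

def/use:
  L0 def {q,v} use ∅
  L1 def {m,z} use ∅
  L2 def {m} use {z}
  L3 def {v} use {q}
  L4 def {z} use {z}
  L5 def {f,v} use ∅
  L6 def {m,w} use ∅
  L7 def {z} use {v}
  L8 def {w} use ∅
  L9 def {f,w} use ∅

Live sets:
  L0: in=∅ out={q}
  L1: in=∅ out={z}
  L2: in={z} out={z}
  L3: in={q} out={v}
  L4: in={z} out=∅
  L5: in=∅ out={v}
  L6: in=∅ out=∅
  L7: in={v} out=∅
  L8: in=∅ out=∅
  L9: in=∅ out=∅

live-out(L2) = ["z"]

Answer: ["z"]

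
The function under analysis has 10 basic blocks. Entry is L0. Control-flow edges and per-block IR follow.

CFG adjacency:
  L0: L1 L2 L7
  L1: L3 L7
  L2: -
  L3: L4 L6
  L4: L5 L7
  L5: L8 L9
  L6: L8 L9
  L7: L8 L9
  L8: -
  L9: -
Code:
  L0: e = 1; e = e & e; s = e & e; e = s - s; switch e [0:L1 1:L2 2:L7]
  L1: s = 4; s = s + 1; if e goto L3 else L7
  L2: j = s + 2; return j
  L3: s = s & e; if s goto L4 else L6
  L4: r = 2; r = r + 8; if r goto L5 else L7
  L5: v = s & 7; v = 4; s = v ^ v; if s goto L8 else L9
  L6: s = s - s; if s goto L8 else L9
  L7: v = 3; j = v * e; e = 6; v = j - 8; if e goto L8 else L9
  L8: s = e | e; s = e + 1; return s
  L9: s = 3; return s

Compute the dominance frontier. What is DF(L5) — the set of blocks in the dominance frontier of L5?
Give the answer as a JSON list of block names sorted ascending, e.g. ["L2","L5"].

idom tree: L1←L0 L2←L0 L3←L1 L4←L3 L5←L4 L6←L3 L7←L0 L8←L0 L9←L0
Dom∩ at merges:
  L7: preds {L0,L1,L4}: {L0} ∩ {L0,L1} ∩ {L0,L1,L3,L4} = {L0}; idom=L0
  L8: preds {L5,L6,L7}: {L0,L1,L3,L4,L5} ∩ {L0,L1,L3,L6} ∩ {L0,L7} = {L0}; idom=L0
  L9: preds {L5,L6,L7}: {L0,L1,L3,L4,L5} ∩ {L0,L1,L3,L6} ∩ {L0,L7} = {L0}; idom=L0

DF derivation:
  L7←L0: walk · to L0
  L7←L1: walk L1 to L0
  L7←L4: walk L4→L3→L1 to L0
  L8←L5: walk L5→L4→L3→L1 to L0
  L8←L6: walk L6→L3→L1 to L0
  L8←L7: walk L7 to L0
  L9←L5: walk L5→L4→L3→L1 to L0
  L9←L6: walk L6→L3→L1 to L0
  L9←L7: walk L7 to L0
  DF(L0)=∅
  DF(L1)={L7,L8,L9}
  DF(L2)=∅
  DF(L3)={L7,L8,L9}
  DF(L4)={L7,L8,L9}
  DF(L5)={L8,L9}
  DF(L6)={L8,L9}
  DF(L7)={L8,L9}
  DF(L8)=∅
  DF(L9)=∅

DF(L5) = ["L8", "L9"]

Answer: ["L8", "L9"]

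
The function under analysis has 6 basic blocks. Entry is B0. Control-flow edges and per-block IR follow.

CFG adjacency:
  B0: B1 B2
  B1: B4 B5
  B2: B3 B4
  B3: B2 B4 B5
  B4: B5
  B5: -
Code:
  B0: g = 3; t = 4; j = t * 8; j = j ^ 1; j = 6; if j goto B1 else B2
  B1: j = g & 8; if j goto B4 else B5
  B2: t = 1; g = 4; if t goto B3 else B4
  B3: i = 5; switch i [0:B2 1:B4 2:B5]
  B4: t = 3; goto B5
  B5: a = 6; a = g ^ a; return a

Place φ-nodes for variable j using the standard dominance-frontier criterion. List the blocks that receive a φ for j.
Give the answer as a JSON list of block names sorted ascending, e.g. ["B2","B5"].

idom tree: B1←B0 B2←B0 B3←B2 B4←B0 B5←B0
Join-block Dom:
  B2: preds {B0,B3}: {B0} ∩ {B0,B2,B3} = {B0}; idom=B0
  B4: preds {B1,B2,B3}: {B0,B1} ∩ {B0,B2} ∩ {B0,B2,B3} = {B0}; idom=B0
  B5: preds {B1,B3,B4}: {B0,B1} ∩ {B0,B2,B3} ∩ {B0,B4} = {B0}; idom=B0

DF derivation:
  join B2 pred B0: · stop@B0
  join B2 pred B3: B3→B2 stop@B0
  join B4 pred B1: B1 stop@B0
  join B4 pred B2: B2 stop@B0
  join B4 pred B3: B3→B2 stop@B0
  join B5 pred B1: B1 stop@B0
  join B5 pred B3: B3→B2 stop@B0
  join B5 pred B4: B4 stop@B0
  B0: DF=∅
  B1: DF={B4,B5}
  B2: DF={B2,B4,B5}
  B3: DF={B2,B4,B5}
  B4: DF={B5}
  B5: DF=∅

φ for j: defs {B0,B1}
  DF⁺ = {B4,B5}

Answer: ["B4", "B5"]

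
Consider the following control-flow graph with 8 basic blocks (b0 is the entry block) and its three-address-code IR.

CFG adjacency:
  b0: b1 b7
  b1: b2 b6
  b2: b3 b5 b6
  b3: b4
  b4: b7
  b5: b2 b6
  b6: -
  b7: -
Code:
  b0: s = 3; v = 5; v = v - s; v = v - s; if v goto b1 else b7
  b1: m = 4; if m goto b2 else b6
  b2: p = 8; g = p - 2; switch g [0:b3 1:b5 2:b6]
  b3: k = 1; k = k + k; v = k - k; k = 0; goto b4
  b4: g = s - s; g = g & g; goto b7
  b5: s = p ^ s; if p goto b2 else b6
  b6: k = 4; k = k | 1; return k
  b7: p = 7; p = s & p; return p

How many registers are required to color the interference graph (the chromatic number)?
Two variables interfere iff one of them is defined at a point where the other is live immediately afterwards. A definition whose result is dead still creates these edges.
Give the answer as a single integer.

Answer: 3

Derivation:
def/use:
  b0: {s,v} / ∅
  b1: {m} / ∅
  b2: {g,p} / ∅
  b3: {k,v} / ∅
  b4: {g} / {s}
  b5: {s} / {p,s}
  b6: {k} / ∅
  b7: {p} / {s}

Backward fixpoint:
  live b0: ∅→{s}
  live b1: {s}→{s}
  live b2: {s}→{p,s}
  live b3: {s}→{s}
  live b4: {s}→{s}
  live b5: {p,s}→{s}
  live b6: ∅→∅
  live b7: {s}→∅

Interfere edges:
  g: {p,s}
  k: {s}
  m: {s}
  p: {g,s}
  s: {g,k,m,p,v}
  v: {s}

Colouring:
  clique {g,p,s} ⇒ need ≥ 3
  assign g→R1 k→R1 m→R1 p→R2 s→R0 v→R1 — no edge inside a register ⇒ χ ≤ 3
  χ = 3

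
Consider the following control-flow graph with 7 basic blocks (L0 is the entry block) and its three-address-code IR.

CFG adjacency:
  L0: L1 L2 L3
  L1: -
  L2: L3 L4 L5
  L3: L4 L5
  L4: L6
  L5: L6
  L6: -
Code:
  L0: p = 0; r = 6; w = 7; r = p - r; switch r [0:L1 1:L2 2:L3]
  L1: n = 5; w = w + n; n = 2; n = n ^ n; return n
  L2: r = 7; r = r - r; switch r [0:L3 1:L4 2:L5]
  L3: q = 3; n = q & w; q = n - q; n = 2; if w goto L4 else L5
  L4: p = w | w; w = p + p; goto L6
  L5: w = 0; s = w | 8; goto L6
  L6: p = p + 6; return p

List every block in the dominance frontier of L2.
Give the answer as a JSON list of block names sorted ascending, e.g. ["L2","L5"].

Answer: ["L3", "L4", "L5"]

Analysis:
idom tree: L1←L0 L2←L0 L3←L0 L4←L0 L5←L0 L6←L0
Join-block Dom:
  L3: preds {L0,L2}: {L0} ∩ {L0,L2} = {L0}; idom=L0
  L4: preds {L2,L3}: {L0,L2} ∩ {L0,L3} = {L0}; idom=L0
  L5: preds {L2,L3}: {L0,L2} ∩ {L0,L3} = {L0}; idom=L0
  L6: preds {L4,L5}: {L0,L4} ∩ {L0,L5} = {L0}; idom=L0

DF walk-up:
  L3←L0: walk · to L0
  L3←L2: walk L2 to L0
  L4←L2: walk L2 to L0
  L4←L3: walk L3 to L0
  L5←L2: walk L2 to L0
  L5←L3: walk L3 to L0
  L6←L4: walk L4 to L0
  L6←L5: walk L5 to L0
  L0 → ∅
  L1 → ∅
  L2 → {L3,L4,L5}
  L3 → {L4,L5}
  L4 → {L6}
  L5 → {L6}
  L6 → ∅

DF(L2) = ["L3", "L4", "L5"]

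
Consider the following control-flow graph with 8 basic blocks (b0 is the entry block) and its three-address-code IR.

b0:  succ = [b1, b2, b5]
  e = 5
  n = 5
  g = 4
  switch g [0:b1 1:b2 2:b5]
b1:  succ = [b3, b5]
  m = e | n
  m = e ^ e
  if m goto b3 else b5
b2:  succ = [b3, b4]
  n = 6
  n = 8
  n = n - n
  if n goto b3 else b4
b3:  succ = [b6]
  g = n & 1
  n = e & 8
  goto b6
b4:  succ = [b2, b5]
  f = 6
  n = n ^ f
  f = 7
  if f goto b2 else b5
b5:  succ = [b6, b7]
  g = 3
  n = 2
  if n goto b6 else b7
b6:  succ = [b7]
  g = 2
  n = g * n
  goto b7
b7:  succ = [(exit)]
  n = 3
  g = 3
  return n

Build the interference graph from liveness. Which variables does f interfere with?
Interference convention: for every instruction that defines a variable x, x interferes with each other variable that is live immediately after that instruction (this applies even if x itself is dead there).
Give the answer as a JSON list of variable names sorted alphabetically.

Block summaries:
  b0: {e,g,n} / ∅
  b1: {m} / {e,n}
  b2: {n} / ∅
  b3: {g,n} / {e,n}
  b4: {f,n} / {n}
  b5: {g,n} / ∅
  b6: {g,n} / {n}
  b7: {g,n} / ∅

Liveness:
  live b0: ∅→{e,n}
  live b1: {e,n}→{e,n}
  live b2: {e}→{e,n}
  live b3: {e,n}→{n}
  live b4: {e,n}→{e}
  live b5: ∅→{n}
  live b6: {n}→∅
  live b7: ∅→∅

Interfere edges:
  e — {f,g,m,n}
  f — {e,n}
  g — {e,n}
  m — {e,n}
  n — {e,f,g,m}

N(f) = ["e", "n"]

Answer: ["e", "n"]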